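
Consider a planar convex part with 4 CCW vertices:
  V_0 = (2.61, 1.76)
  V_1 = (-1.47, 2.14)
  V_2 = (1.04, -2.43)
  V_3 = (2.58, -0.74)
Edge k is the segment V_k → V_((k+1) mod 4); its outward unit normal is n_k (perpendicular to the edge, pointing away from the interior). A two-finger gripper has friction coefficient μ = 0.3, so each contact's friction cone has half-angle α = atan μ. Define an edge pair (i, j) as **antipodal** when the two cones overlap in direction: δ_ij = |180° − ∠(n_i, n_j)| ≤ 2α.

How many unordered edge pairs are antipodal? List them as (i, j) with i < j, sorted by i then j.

α = atan 0.3 = 16.70°;  2α = 33.40°
n_0 = (+0.0927, +0.9957)
n_1 = (-0.8765, -0.4814)
n_2 = (+0.7391, -0.6735)
n_3 = (+0.9999, -0.0120)
  (0,1): δ = 55.90°  ·
  (0,2): δ = 52.98°  ·
  (0,3): δ = 94.63°  ·
  (1,2): δ = 71.12°  ·
  (1,3): δ = 29.46°  ✓
  (2,3): δ = 138.35°  ·
antipodal pairs: 1

count = 1; pairs: (1,3)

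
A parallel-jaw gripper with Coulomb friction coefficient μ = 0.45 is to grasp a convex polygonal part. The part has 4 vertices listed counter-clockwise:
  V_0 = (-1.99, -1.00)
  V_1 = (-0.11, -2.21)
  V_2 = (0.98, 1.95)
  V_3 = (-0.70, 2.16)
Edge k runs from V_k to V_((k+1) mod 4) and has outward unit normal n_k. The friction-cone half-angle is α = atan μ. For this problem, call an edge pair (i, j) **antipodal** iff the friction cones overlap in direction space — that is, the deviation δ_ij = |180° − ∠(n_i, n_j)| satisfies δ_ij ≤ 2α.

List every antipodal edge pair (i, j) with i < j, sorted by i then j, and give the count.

count = 2; pairs: (0,2), (1,3)

α = atan 0.45 = 24.23°;  2α = 48.46°
n_0 = (-0.5412, -0.8409)
n_1 = (+0.9673, -0.2535)
n_2 = (+0.1240, +0.9923)
n_3 = (-0.9258, +0.3779)
  (0,1): δ = 71.92°  ·
  (0,2): δ = 25.64°  ✓
  (0,3): δ = 100.56°  ·
  (1,2): δ = 82.44°  ·
  (1,3): δ = 7.52°  ✓
  (2,3): δ = 105.08°  ·
antipodal pairs: 2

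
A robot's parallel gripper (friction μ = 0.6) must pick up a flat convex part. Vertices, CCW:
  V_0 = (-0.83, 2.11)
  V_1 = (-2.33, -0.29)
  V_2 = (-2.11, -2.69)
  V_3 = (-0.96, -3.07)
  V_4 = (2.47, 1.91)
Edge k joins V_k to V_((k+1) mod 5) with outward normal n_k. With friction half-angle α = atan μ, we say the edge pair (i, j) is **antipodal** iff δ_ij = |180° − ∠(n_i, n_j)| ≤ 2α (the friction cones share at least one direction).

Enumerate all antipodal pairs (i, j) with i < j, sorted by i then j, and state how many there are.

α = atan 0.6 = 30.96°;  2α = 61.93°
n_0 = (-0.8480, +0.5300)
n_1 = (-0.9958, -0.0913)
n_2 = (-0.3137, -0.9495)
n_3 = (+0.8236, -0.5672)
n_4 = (+0.0605, +0.9982)
  (0,1): δ = 142.76°  ·
  (0,2): δ = 76.28°  ·
  (0,3): δ = 2.55°  ✓
  (0,4): δ = 118.54°  ·
  (1,2): δ = 113.52°  ·
  (1,3): δ = 39.79°  ✓
  (1,4): δ = 81.29°  ·
  (2,3): δ = 106.27°  ·
  (2,4): δ = 14.82°  ✓
  (3,4): δ = 58.91°  ✓
antipodal pairs: 4

count = 4; pairs: (0,3), (1,3), (2,4), (3,4)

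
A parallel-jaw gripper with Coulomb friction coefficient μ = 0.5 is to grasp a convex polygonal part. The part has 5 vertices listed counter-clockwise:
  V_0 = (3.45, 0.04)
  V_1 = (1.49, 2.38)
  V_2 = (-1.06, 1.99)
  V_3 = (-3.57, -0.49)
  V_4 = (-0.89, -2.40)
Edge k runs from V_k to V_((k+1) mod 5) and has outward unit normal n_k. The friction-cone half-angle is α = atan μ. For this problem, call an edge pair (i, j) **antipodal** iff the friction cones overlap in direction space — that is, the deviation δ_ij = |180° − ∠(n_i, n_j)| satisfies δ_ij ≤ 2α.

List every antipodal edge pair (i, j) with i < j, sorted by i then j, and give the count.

α = atan 0.5 = 26.57°;  2α = 53.13°
n_0 = (+0.7666, +0.6421)
n_1 = (-0.1512, +0.9885)
n_2 = (-0.7028, +0.7113)
n_3 = (-0.5804, -0.8143)
n_4 = (+0.4901, -0.8717)
  (0,1): δ = 121.25°  ·
  (0,2): δ = 85.29°  ·
  (0,3): δ = 14.57°  ✓
  (0,4): δ = 79.40°  ·
  (1,2): δ = 144.04°  ·
  (1,3): δ = 44.17°  ✓
  (1,4): δ = 20.65°  ✓
  (2,3): δ = 80.13°  ·
  (2,4): δ = 15.31°  ✓
  (3,4): δ = 115.18°  ·
antipodal pairs: 4

count = 4; pairs: (0,3), (1,3), (1,4), (2,4)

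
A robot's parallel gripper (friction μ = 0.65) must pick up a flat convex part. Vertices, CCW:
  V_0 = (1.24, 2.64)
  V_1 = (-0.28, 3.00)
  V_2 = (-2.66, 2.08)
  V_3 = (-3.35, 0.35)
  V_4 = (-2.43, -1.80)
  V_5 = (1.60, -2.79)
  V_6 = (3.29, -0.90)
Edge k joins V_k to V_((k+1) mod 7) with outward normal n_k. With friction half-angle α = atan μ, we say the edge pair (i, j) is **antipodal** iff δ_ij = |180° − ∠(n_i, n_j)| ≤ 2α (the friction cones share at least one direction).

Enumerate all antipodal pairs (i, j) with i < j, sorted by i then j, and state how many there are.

α = atan 0.65 = 33.02°;  2α = 66.05°
n_0 = (+0.2305, +0.9731)
n_1 = (-0.3606, +0.9327)
n_2 = (-0.9288, +0.3705)
n_3 = (-0.9194, -0.3934)
n_4 = (-0.2386, -0.9711)
n_5 = (+0.7454, -0.6666)
n_6 = (+0.8654, +0.5011)
  (0,1): δ = 145.54°  ·
  (0,2): δ = 98.42°  ·
  (0,3): δ = 53.51°  ✓
  (0,4): δ = 0.48°  ✓
  (0,5): δ = 61.52°  ✓
  (0,6): δ = 133.40°  ·
  (1,2): δ = 132.88°  ·
  (1,3): δ = 87.97°  ·
  (1,4): δ = 34.94°  ✓
  (1,5): δ = 27.06°  ✓
  (1,6): δ = 98.94°  ·
  (2,3): δ = 135.09°  ·
  (2,4): δ = 82.06°  ·
  (2,5): δ = 20.06°  ✓
  (2,6): δ = 51.82°  ✓
  (3,4): δ = 126.97°  ·
  (3,5): δ = 64.97°  ✓
  (3,6): δ = 6.91°  ✓
  (4,5): δ = 118.00°  ·
  (4,6): δ = 46.12°  ✓
  (5,6): δ = 108.12°  ·
antipodal pairs: 10

count = 10; pairs: (0,3), (0,4), (0,5), (1,4), (1,5), (2,5), (2,6), (3,5), (3,6), (4,6)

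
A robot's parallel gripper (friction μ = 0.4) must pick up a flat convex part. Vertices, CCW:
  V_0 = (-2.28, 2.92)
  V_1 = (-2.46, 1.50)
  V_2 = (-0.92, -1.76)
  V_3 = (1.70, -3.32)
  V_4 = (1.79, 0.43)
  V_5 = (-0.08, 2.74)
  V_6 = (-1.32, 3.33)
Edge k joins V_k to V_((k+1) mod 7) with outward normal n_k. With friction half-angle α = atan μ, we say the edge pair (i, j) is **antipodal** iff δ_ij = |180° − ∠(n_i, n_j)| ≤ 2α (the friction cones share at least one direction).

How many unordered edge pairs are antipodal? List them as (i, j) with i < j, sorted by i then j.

count = 6; pairs: (0,3), (1,3), (1,4), (1,5), (2,4), (2,5)

α = atan 0.4 = 21.80°;  2α = 43.60°
n_0 = (-0.9921, +0.1258)
n_1 = (-0.9042, -0.4271)
n_2 = (-0.5116, -0.8592)
n_3 = (+0.9997, -0.0240)
n_4 = (+0.7772, +0.6292)
n_5 = (+0.4297, +0.9030)
n_6 = (-0.3928, +0.9196)
  (0,1): δ = 147.49°  ·
  (0,2): δ = 113.55°  ·
  (0,3): δ = 5.85°  ✓
  (0,4): δ = 46.22°  ·
  (0,5): δ = 71.78°  ·
  (0,6): δ = 120.35°  ·
  (1,2): δ = 146.06°  ·
  (1,3): δ = 26.66°  ✓
  (1,4): δ = 13.71°  ✓
  (1,5): δ = 39.27°  ✓
  (1,6): δ = 87.84°  ·
  (2,3): δ = 60.60°  ·
  (2,4): δ = 20.24°  ✓
  (2,5): δ = 5.33°  ✓
  (2,6): δ = 53.90°  ·
  (3,4): δ = 139.63°  ·
  (3,5): δ = 114.07°  ·
  (3,6): δ = 65.50°  ·
  (4,5): δ = 154.44°  ·
  (4,6): δ = 105.86°  ·
  (5,6): δ = 131.43°  ·
antipodal pairs: 6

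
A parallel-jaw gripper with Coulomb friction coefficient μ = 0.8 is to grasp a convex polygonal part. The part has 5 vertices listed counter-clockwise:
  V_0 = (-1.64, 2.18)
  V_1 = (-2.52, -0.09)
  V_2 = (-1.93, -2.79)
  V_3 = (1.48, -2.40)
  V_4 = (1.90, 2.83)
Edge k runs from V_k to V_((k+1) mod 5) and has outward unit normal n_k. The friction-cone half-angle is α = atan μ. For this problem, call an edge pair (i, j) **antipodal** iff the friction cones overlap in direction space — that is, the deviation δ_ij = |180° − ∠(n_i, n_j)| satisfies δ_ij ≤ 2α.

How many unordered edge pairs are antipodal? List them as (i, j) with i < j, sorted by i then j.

α = atan 0.8 = 38.66°;  2α = 77.32°
n_0 = (-0.9324, +0.3615)
n_1 = (-0.9769, -0.2135)
n_2 = (+0.1136, -0.9935)
n_3 = (+0.9968, -0.0800)
n_4 = (-0.1806, +0.9836)
  (0,1): δ = 146.48°  ·
  (0,2): δ = 62.29°  ✓
  (0,3): δ = 16.60°  ✓
  (0,4): δ = 121.59°  ·
  (1,2): δ = 95.80°  ·
  (1,3): δ = 16.92°  ✓
  (1,4): δ = 88.08°  ·
  (2,3): δ = 101.12°  ·
  (2,4): δ = 3.88°  ✓
  (3,4): δ = 75.00°  ✓
antipodal pairs: 5

count = 5; pairs: (0,2), (0,3), (1,3), (2,4), (3,4)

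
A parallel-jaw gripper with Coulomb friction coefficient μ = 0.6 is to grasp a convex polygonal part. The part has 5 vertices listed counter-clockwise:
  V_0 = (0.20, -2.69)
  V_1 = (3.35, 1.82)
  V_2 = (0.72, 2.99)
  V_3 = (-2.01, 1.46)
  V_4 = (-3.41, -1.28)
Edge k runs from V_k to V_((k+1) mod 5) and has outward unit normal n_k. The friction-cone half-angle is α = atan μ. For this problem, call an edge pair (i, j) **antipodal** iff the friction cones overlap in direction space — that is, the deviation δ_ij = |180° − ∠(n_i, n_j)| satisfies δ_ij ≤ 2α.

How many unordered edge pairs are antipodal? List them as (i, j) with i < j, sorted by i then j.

count = 4; pairs: (0,2), (0,3), (1,4), (2,4)

α = atan 0.6 = 30.96°;  2α = 61.93°
n_0 = (+0.8198, -0.5726)
n_1 = (+0.4065, +0.9137)
n_2 = (-0.4889, +0.8723)
n_3 = (-0.8905, +0.4550)
n_4 = (-0.3638, -0.9315)
  (0,1): δ = 79.05°  ·
  (0,2): δ = 25.80°  ✓
  (0,3): δ = 7.87°  ✓
  (0,4): δ = 103.60°  ·
  (1,2): δ = 126.75°  ·
  (1,3): δ = 93.08°  ·
  (1,4): δ = 2.65°  ✓
  (2,3): δ = 146.33°  ·
  (2,4): δ = 50.60°  ✓
  (3,4): δ = 84.27°  ·
antipodal pairs: 4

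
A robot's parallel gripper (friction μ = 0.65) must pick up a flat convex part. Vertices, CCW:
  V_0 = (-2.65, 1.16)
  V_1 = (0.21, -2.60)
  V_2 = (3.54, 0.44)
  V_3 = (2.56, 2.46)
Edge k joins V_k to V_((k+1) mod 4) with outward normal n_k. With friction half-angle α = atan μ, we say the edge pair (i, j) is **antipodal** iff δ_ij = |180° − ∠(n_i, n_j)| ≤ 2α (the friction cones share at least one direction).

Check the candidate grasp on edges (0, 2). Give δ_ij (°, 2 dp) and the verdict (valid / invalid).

δ = 11.38°, valid

α = atan 0.65 = 33.02°;  2α = 66.05°
edge 0: e_0 = (+2.86, -3.76);  n_0 = (-0.7959, -0.6054)
edge 2: e_2 = (-0.98, +2.02);  n_2 = (+0.8997, +0.4365)
∠(n_0, n_2) = 168.62°
δ = |180° − 168.62°| = 11.38°
11.38° ≤ 2α = 66.05°  →  valid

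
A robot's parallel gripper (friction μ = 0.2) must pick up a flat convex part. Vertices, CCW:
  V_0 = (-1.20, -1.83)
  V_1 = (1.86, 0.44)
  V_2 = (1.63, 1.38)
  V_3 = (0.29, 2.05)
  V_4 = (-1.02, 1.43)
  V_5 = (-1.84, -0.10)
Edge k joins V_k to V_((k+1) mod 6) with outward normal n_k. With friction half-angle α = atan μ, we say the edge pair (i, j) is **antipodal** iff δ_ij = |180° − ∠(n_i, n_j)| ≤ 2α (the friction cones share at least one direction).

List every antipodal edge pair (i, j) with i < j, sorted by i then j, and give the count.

count = 2; pairs: (0,3), (1,5)

α = atan 0.2 = 11.31°;  2α = 22.62°
n_0 = (+0.5958, -0.8031)
n_1 = (+0.9713, +0.2377)
n_2 = (+0.4472, +0.8944)
n_3 = (-0.4278, +0.9039)
n_4 = (-0.8814, +0.4724)
n_5 = (-0.9379, -0.3470)
  (0,1): δ = 112.82°  ·
  (0,2): δ = 63.13°  ·
  (0,3): δ = 11.24°  ✓
  (0,4): δ = 25.24°  ·
  (0,5): δ = 73.73°  ·
  (1,2): δ = 130.31°  ·
  (1,3): δ = 78.42°  ·
  (1,4): δ = 41.94°  ·
  (1,5): δ = 6.55°  ✓
  (2,3): δ = 128.11°  ·
  (2,4): δ = 91.62°  ·
  (2,5): δ = 43.13°  ·
  (3,4): δ = 143.52°  ·
  (3,5): δ = 95.03°  ·
  (4,5): δ = 131.51°  ·
antipodal pairs: 2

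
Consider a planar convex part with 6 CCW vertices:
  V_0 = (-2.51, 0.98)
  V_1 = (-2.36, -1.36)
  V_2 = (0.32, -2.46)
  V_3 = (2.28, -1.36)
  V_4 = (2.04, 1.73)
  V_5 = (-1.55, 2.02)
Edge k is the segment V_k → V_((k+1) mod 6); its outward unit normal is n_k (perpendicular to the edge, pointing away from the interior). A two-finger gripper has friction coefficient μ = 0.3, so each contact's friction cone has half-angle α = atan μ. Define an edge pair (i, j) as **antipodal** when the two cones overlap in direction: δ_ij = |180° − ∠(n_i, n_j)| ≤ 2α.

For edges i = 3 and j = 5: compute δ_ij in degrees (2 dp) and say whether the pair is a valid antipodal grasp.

δ = 47.15°, invalid

α = atan 0.3 = 16.70°;  2α = 33.40°
edge 3: e_3 = (-0.24, +3.09);  n_3 = (+0.9970, +0.0774)
edge 5: e_5 = (-0.96, -1.04);  n_5 = (-0.7348, +0.6783)
∠(n_3, n_5) = 132.85°
δ = |180° − 132.85°| = 47.15°
47.15° > 2α = 33.40°  →  invalid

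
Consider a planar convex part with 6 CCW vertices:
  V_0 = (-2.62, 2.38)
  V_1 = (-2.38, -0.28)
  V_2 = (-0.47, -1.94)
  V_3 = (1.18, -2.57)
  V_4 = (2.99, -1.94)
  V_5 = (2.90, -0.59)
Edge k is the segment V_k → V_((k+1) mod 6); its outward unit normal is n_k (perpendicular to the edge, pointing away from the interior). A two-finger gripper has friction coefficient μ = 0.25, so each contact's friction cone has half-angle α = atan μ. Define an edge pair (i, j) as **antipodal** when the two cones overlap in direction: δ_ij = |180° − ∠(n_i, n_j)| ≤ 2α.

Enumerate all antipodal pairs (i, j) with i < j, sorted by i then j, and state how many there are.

α = atan 0.25 = 14.04°;  2α = 28.07°
n_0 = (-0.9960, -0.0899)
n_1 = (-0.6560, -0.7548)
n_2 = (-0.3567, -0.9342)
n_3 = (+0.3287, -0.9444)
n_4 = (+0.9978, +0.0665)
n_5 = (+0.4738, +0.8806)
  (0,1): δ = 136.15°  ·
  (0,2): δ = 116.05°  ·
  (0,3): δ = 75.96°  ·
  (0,4): δ = 1.34°  ✓
  (0,5): δ = 56.56°  ·
  (1,2): δ = 159.90°  ·
  (1,3): δ = 119.81°  ·
  (1,4): δ = 45.19°  ·
  (1,5): δ = 12.71°  ✓
  (2,3): δ = 139.91°  ·
  (2,4): δ = 65.29°  ·
  (2,5): δ = 7.38°  ✓
  (3,4): δ = 105.38°  ·
  (3,5): δ = 47.47°  ·
  (4,5): δ = 122.10°  ·
antipodal pairs: 3

count = 3; pairs: (0,4), (1,5), (2,5)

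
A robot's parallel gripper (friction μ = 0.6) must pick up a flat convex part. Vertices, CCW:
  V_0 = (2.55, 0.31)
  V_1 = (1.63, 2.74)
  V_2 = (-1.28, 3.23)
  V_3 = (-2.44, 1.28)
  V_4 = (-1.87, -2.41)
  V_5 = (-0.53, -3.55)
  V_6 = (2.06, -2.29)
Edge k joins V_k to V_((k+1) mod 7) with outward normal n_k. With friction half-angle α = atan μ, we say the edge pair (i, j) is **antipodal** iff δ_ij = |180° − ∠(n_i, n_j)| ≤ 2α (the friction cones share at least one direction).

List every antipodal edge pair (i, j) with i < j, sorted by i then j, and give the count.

α = atan 0.6 = 30.96°;  2α = 61.93°
n_0 = (+0.9352, +0.3541)
n_1 = (+0.1660, +0.9861)
n_2 = (-0.8594, +0.5113)
n_3 = (-0.9883, -0.1527)
n_4 = (-0.6480, -0.7617)
n_5 = (+0.4375, -0.8992)
n_6 = (+0.9827, -0.1852)
  (0,1): δ = 120.29°  ·
  (0,2): δ = 51.48°  ✓
  (0,3): δ = 11.96°  ✓
  (0,4): δ = 28.87°  ✓
  (0,5): δ = 95.21°  ·
  (0,6): δ = 148.59°  ·
  (1,2): δ = 111.19°  ·
  (1,3): δ = 71.66°  ·
  (1,4): δ = 30.83°  ✓
  (1,5): δ = 35.50°  ✓
  (1,6): δ = 88.89°  ·
  (2,3): δ = 140.47°  ·
  (2,4): δ = 99.64°  ·
  (2,5): δ = 33.31°  ✓
  (2,6): δ = 20.07°  ✓
  (3,4): δ = 139.17°  ·
  (3,5): δ = 72.84°  ·
  (3,6): δ = 19.45°  ✓
  (4,5): δ = 113.67°  ·
  (4,6): δ = 60.28°  ✓
  (5,6): δ = 126.62°  ·
antipodal pairs: 9

count = 9; pairs: (0,2), (0,3), (0,4), (1,4), (1,5), (2,5), (2,6), (3,6), (4,6)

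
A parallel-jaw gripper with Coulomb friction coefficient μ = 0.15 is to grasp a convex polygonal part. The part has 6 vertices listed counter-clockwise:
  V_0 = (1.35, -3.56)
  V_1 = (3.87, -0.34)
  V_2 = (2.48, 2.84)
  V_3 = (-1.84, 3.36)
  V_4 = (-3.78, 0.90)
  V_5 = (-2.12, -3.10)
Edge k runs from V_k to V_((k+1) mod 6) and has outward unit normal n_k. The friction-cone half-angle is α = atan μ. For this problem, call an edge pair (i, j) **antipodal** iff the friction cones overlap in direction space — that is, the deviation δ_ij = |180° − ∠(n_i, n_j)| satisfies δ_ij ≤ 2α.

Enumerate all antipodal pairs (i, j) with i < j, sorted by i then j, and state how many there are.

α = atan 0.15 = 8.53°;  2α = 17.06°
n_0 = (+0.7875, -0.6163)
n_1 = (+0.9163, +0.4005)
n_2 = (+0.1195, +0.9928)
n_3 = (-0.7852, +0.6192)
n_4 = (-0.9236, -0.3833)
n_5 = (-0.1314, -0.9913)
  (0,1): δ = 118.34°  ·
  (0,2): δ = 58.82°  ·
  (0,3): δ = 0.21°  ✓
  (0,4): δ = 60.59°  ·
  (0,5): δ = 120.50°  ·
  (1,2): δ = 120.47°  ·
  (1,3): δ = 61.87°  ·
  (1,4): δ = 1.07°  ✓
  (1,5): δ = 58.84°  ·
  (2,3): δ = 121.40°  ·
  (2,4): δ = 60.60°  ·
  (2,5): δ = 0.69°  ✓
  (3,4): δ = 119.20°  ·
  (3,5): δ = 59.29°  ·
  (4,5): δ = 120.09°  ·
antipodal pairs: 3

count = 3; pairs: (0,3), (1,4), (2,5)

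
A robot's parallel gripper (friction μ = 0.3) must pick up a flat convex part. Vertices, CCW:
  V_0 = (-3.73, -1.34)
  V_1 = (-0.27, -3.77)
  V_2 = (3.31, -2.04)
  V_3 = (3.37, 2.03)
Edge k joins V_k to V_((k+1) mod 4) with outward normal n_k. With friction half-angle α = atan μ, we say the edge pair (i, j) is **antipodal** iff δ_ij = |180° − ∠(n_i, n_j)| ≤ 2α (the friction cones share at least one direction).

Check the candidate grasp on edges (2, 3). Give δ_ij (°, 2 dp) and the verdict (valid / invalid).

α = atan 0.3 = 16.70°;  2α = 33.40°
edge 2: e_2 = (+0.06, +4.07);  n_2 = (+0.9999, -0.0147)
edge 3: e_3 = (-7.10, -3.37);  n_3 = (-0.4288, +0.9034)
∠(n_2, n_3) = 116.24°
δ = |180° − 116.24°| = 63.76°
63.76° > 2α = 33.40°  →  invalid

δ = 63.76°, invalid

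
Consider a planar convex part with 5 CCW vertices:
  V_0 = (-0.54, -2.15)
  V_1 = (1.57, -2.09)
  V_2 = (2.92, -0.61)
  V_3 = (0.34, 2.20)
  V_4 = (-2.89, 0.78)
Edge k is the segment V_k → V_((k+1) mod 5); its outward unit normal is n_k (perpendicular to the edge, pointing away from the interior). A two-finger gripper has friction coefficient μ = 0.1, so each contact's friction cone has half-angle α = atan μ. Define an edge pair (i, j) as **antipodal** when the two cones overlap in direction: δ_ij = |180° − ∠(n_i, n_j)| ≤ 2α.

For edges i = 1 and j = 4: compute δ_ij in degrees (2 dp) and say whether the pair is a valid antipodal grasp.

α = atan 0.1 = 5.71°;  2α = 11.42°
edge 1: e_1 = (+1.35, +1.48);  n_1 = (+0.7388, -0.6739)
edge 4: e_4 = (+2.35, -2.93);  n_4 = (-0.7801, -0.6257)
∠(n_1, n_4) = 98.90°
δ = |180° − 98.90°| = 81.10°
81.10° > 2α = 11.42°  →  invalid

δ = 81.10°, invalid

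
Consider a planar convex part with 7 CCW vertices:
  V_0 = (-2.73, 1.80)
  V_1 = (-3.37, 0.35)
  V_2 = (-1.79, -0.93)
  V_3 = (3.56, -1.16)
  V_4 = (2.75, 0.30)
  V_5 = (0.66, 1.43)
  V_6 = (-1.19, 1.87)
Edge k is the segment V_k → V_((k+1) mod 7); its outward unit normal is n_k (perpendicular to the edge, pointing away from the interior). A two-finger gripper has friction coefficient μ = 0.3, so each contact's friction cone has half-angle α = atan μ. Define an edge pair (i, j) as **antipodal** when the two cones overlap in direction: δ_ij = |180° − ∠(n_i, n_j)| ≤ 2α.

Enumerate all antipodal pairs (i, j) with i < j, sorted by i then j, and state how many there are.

count = 6; pairs: (1,3), (1,4), (1,5), (2,4), (2,5), (2,6)

α = atan 0.3 = 16.70°;  2α = 33.40°
n_0 = (-0.9148, +0.4038)
n_1 = (-0.6295, -0.7770)
n_2 = (-0.0430, -0.9991)
n_3 = (+0.8744, +0.4851)
n_4 = (+0.4756, +0.8797)
n_5 = (+0.2314, +0.9729)
n_6 = (-0.0454, +0.9990)
  (0,1): δ = 105.20°  ·
  (0,2): δ = 68.65°  ·
  (0,3): δ = 52.84°  ·
  (0,4): δ = 85.42°  ·
  (0,5): δ = 100.44°  ·
  (0,6): δ = 116.42°  ·
  (1,2): δ = 143.45°  ·
  (1,3): δ = 21.97°  ✓
  (1,4): δ = 10.61°  ✓
  (1,5): δ = 25.63°  ✓
  (1,6): δ = 41.61°  ·
  (2,3): δ = 58.52°  ·
  (2,4): δ = 25.94°  ✓
  (2,5): δ = 10.92°  ✓
  (2,6): δ = 5.06°  ✓
  (3,4): δ = 147.42°  ·
  (3,5): δ = 132.40°  ·
  (3,6): δ = 116.42°  ·
  (4,5): δ = 164.98°  ·
  (4,6): δ = 149.00°  ·
  (5,6): δ = 164.02°  ·
antipodal pairs: 6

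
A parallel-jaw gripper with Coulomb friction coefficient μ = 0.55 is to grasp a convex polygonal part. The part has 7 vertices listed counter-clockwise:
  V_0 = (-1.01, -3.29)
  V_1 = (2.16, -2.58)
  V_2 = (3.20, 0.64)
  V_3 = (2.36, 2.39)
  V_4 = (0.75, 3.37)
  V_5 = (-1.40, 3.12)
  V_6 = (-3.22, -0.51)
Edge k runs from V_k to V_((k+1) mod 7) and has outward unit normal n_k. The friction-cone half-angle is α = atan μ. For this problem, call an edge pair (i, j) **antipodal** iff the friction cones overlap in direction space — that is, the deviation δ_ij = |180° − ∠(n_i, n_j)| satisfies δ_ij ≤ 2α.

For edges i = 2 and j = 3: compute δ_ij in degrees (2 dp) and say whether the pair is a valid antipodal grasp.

α = atan 0.55 = 28.81°;  2α = 57.62°
edge 2: e_2 = (-0.84, +1.75);  n_2 = (+0.9015, +0.4327)
edge 3: e_3 = (-1.61, +0.98);  n_3 = (+0.5199, +0.8542)
∠(n_2, n_3) = 33.03°
δ = |180° − 33.03°| = 146.97°
146.97° > 2α = 57.62°  →  invalid

δ = 146.97°, invalid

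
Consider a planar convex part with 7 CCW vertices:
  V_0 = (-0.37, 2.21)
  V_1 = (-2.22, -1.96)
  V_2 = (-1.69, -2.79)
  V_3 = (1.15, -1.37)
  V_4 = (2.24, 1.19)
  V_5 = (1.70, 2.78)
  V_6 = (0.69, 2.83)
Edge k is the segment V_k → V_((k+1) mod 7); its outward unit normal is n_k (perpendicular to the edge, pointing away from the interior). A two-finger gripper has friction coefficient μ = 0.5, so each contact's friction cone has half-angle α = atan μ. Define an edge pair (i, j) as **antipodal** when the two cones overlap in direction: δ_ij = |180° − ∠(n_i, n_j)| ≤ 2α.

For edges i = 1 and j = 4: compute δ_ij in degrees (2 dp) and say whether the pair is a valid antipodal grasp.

α = atan 0.5 = 26.57°;  2α = 53.13°
edge 1: e_1 = (+0.53, -0.83);  n_1 = (-0.8428, -0.5382)
edge 4: e_4 = (-0.54, +1.59);  n_4 = (+0.9469, +0.3216)
∠(n_1, n_4) = 166.20°
δ = |180° − 166.20°| = 13.80°
13.80° ≤ 2α = 53.13°  →  valid

δ = 13.80°, valid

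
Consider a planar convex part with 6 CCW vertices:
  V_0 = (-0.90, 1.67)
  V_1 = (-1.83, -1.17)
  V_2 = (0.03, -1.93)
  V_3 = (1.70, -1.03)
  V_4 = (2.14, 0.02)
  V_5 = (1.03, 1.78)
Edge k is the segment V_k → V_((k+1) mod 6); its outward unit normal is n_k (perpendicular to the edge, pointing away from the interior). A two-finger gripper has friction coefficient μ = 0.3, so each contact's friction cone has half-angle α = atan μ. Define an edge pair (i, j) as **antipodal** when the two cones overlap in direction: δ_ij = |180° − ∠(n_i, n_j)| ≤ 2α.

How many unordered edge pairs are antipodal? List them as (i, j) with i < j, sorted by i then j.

α = atan 0.3 = 16.70°;  2α = 33.40°
n_0 = (-0.9503, +0.3112)
n_1 = (-0.3782, -0.9257)
n_2 = (+0.4744, -0.8803)
n_3 = (+0.9223, -0.3865)
n_4 = (+0.8458, +0.5335)
n_5 = (-0.0569, +0.9984)
  (0,1): δ = 94.09°  ·
  (0,2): δ = 43.55°  ·
  (0,3): δ = 4.60°  ✓
  (0,4): δ = 50.37°  ·
  (0,5): δ = 111.39°  ·
  (1,2): δ = 129.45°  ·
  (1,3): δ = 90.51°  ·
  (1,4): δ = 35.54°  ·
  (1,5): δ = 25.49°  ✓
  (2,3): δ = 141.06°  ·
  (2,4): δ = 86.08°  ·
  (2,5): δ = 25.06°  ✓
  (3,4): δ = 125.03°  ·
  (3,5): δ = 64.00°  ·
  (4,5): δ = 118.98°  ·
antipodal pairs: 3

count = 3; pairs: (0,3), (1,5), (2,5)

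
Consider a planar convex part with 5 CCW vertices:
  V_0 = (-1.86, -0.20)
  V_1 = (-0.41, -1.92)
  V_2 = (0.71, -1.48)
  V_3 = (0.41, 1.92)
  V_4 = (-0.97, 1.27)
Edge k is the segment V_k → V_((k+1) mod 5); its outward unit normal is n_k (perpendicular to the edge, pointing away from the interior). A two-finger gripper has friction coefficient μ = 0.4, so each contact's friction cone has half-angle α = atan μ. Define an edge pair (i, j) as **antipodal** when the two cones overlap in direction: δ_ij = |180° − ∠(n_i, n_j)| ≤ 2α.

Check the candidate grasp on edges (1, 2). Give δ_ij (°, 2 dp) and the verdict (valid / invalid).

α = atan 0.4 = 21.80°;  2α = 43.60°
edge 1: e_1 = (+1.12, +0.44);  n_1 = (+0.3657, -0.9308)
edge 2: e_2 = (-0.30, +3.40);  n_2 = (+0.9961, +0.0879)
∠(n_1, n_2) = 73.59°
δ = |180° − 73.59°| = 106.41°
106.41° > 2α = 43.60°  →  invalid

δ = 106.41°, invalid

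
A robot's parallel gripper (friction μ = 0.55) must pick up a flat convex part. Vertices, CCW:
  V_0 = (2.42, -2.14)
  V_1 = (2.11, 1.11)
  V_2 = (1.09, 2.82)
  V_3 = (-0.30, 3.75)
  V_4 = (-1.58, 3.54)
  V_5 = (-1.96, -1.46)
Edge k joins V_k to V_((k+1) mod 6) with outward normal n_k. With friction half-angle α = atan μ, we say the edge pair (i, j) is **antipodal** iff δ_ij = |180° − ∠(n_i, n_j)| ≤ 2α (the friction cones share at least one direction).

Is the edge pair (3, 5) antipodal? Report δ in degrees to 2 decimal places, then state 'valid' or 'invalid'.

δ = 18.14°, valid

α = atan 0.55 = 28.81°;  2α = 57.62°
edge 3: e_3 = (-1.28, -0.21);  n_3 = (-0.1619, +0.9868)
edge 5: e_5 = (+4.38, -0.68);  n_5 = (-0.1534, -0.9882)
∠(n_3, n_5) = 161.86°
δ = |180° − 161.86°| = 18.14°
18.14° ≤ 2α = 57.62°  →  valid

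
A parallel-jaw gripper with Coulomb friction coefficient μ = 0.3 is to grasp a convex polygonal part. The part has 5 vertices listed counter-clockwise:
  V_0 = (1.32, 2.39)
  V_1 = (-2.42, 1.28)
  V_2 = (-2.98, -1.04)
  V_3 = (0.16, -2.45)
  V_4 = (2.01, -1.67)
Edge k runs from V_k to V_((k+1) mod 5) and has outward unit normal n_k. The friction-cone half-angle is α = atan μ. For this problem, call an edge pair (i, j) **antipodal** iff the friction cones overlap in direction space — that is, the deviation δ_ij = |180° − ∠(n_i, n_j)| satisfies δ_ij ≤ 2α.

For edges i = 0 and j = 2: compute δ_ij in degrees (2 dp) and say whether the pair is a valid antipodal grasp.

δ = 40.71°, invalid

α = atan 0.3 = 16.70°;  2α = 33.40°
edge 0: e_0 = (-3.74, -1.11);  n_0 = (-0.2845, +0.9587)
edge 2: e_2 = (+3.14, -1.41);  n_2 = (-0.4096, -0.9122)
∠(n_0, n_2) = 139.29°
δ = |180° − 139.29°| = 40.71°
40.71° > 2α = 33.40°  →  invalid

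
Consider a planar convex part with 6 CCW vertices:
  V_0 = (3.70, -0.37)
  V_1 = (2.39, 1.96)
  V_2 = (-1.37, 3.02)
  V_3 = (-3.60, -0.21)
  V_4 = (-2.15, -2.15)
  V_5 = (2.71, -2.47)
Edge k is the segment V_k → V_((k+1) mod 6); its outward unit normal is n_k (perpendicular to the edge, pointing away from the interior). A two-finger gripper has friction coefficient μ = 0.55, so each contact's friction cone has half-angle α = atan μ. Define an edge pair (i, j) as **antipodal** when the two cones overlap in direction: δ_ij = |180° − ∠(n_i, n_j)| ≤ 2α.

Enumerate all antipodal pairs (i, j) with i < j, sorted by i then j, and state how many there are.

α = atan 0.55 = 28.81°;  2α = 57.62°
n_0 = (+0.8717, +0.4901)
n_1 = (+0.2713, +0.9625)
n_2 = (-0.8229, +0.5681)
n_3 = (-0.8010, -0.5987)
n_4 = (-0.0657, -0.9978)
n_5 = (+0.9045, -0.4264)
  (0,1): δ = 135.09°  ·
  (0,2): δ = 63.97°  ·
  (0,3): δ = 7.43°  ✓
  (0,4): δ = 56.89°  ✓
  (0,5): δ = 125.41°  ·
  (1,2): δ = 108.88°  ·
  (1,3): δ = 37.48°  ✓
  (1,4): δ = 11.98°  ✓
  (1,5): δ = 80.50°  ·
  (2,3): δ = 108.60°  ·
  (2,4): δ = 59.15°  ·
  (2,5): δ = 9.38°  ✓
  (3,4): δ = 130.54°  ·
  (3,5): δ = 62.02°  ·
  (4,5): δ = 111.47°  ·
antipodal pairs: 5

count = 5; pairs: (0,3), (0,4), (1,3), (1,4), (2,5)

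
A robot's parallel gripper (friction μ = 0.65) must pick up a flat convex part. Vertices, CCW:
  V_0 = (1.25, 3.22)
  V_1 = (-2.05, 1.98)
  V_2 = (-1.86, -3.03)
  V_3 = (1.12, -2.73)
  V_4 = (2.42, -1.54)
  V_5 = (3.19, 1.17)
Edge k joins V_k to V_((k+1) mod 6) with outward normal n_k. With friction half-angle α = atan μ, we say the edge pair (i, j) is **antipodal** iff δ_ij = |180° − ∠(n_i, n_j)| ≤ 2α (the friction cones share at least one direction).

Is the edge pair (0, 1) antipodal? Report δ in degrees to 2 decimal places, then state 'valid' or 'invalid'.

α = atan 0.65 = 33.02°;  2α = 66.05°
edge 0: e_0 = (-3.30, -1.24);  n_0 = (-0.3517, +0.9361)
edge 1: e_1 = (+0.19, -5.01);  n_1 = (-0.9993, -0.0379)
∠(n_0, n_1) = 71.58°
δ = |180° − 71.58°| = 108.42°
108.42° > 2α = 66.05°  →  invalid

δ = 108.42°, invalid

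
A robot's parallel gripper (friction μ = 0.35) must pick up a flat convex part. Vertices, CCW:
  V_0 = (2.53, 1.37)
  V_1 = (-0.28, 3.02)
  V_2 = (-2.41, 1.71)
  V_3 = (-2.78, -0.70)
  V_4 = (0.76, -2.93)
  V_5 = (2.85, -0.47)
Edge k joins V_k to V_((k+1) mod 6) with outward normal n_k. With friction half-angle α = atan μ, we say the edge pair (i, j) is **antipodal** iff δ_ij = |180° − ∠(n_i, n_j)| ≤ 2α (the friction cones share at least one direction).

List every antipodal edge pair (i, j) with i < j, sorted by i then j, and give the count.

count = 4; pairs: (0,3), (1,4), (2,4), (2,5)

α = atan 0.35 = 19.29°;  2α = 38.58°
n_0 = (+0.5063, +0.8623)
n_1 = (-0.5239, +0.8518)
n_2 = (-0.9884, +0.1517)
n_3 = (-0.5330, -0.8461)
n_4 = (+0.7621, -0.6475)
n_5 = (+0.9852, +0.1713)
  (0,1): δ = 117.99°  ·
  (0,2): δ = 68.31°  ·
  (0,3): δ = 1.79°  ✓
  (0,4): δ = 80.07°  ·
  (0,5): δ = 130.29°  ·
  (1,2): δ = 130.32°  ·
  (1,3): δ = 63.80°  ·
  (1,4): δ = 18.06°  ✓
  (1,5): δ = 68.27°  ·
  (2,3): δ = 113.48°  ·
  (2,4): δ = 31.62°  ✓
  (2,5): δ = 18.59°  ✓
  (3,4): δ = 98.14°  ·
  (3,5): δ = 47.93°  ·
  (4,5): δ = 129.78°  ·
antipodal pairs: 4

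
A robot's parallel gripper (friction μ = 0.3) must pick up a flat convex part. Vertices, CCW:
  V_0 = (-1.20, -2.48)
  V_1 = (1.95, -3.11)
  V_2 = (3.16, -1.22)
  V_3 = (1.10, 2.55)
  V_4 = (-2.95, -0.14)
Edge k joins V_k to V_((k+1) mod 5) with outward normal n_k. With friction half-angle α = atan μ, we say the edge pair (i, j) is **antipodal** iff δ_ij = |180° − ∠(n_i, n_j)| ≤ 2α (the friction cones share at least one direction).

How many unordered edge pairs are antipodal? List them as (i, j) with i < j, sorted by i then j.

count = 2; pairs: (1,3), (2,4)

α = atan 0.3 = 16.70°;  2α = 33.40°
n_0 = (-0.1961, -0.9806)
n_1 = (+0.8422, -0.5392)
n_2 = (+0.8775, +0.4795)
n_3 = (-0.5533, +0.8330)
n_4 = (-0.8008, -0.5989)
  (0,1): δ = 111.32°  ·
  (0,2): δ = 50.04°  ·
  (0,3): δ = 44.90°  ·
  (0,4): δ = 138.10°  ·
  (1,2): δ = 118.72°  ·
  (1,3): δ = 23.78°  ✓
  (1,4): δ = 69.42°  ·
  (2,3): δ = 85.06°  ·
  (2,4): δ = 8.14°  ✓
  (3,4): δ = 86.80°  ·
antipodal pairs: 2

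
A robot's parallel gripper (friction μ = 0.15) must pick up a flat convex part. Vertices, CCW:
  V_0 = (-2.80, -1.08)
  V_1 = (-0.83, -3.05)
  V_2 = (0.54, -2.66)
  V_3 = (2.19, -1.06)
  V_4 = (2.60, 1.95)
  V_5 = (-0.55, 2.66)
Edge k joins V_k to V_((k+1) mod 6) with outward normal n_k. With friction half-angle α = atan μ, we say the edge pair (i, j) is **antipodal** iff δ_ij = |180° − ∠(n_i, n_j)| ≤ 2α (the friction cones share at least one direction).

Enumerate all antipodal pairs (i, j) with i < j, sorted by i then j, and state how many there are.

count = 1; pairs: (2,5)

α = atan 0.15 = 8.53°;  2α = 17.06°
n_0 = (-0.7071, -0.7071)
n_1 = (+0.2738, -0.9618)
n_2 = (+0.6961, -0.7179)
n_3 = (+0.9909, -0.1350)
n_4 = (+0.2199, +0.9755)
n_5 = (-0.8569, +0.5155)
  (0,1): δ = 119.11°  ·
  (0,2): δ = 90.88°  ·
  (0,3): δ = 52.76°  ·
  (0,4): δ = 32.30°  ·
  (0,5): δ = 103.97°  ·
  (1,2): δ = 151.77°  ·
  (1,3): δ = 113.65°  ·
  (1,4): δ = 28.59°  ·
  (1,5): δ = 43.08°  ·
  (2,3): δ = 141.88°  ·
  (2,4): δ = 56.82°  ·
  (2,5): δ = 14.85°  ✓
  (3,4): δ = 94.95°  ·
  (3,5): δ = 23.27°  ·
  (4,5): δ = 108.33°  ·
antipodal pairs: 1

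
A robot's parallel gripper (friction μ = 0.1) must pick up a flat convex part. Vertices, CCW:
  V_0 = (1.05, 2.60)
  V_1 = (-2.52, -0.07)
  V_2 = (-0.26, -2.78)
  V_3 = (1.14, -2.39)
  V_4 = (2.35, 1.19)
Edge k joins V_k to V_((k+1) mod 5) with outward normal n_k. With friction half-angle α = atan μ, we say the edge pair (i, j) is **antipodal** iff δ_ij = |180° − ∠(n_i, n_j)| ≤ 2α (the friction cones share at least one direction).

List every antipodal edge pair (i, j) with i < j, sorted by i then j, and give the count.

count = 1; pairs: (1,4)

α = atan 0.1 = 5.71°;  2α = 11.42°
n_0 = (-0.5989, +0.8008)
n_1 = (-0.7680, -0.6405)
n_2 = (+0.2684, -0.9633)
n_3 = (+0.9474, -0.3202)
n_4 = (+0.7352, +0.6778)
  (0,1): δ = 86.97°  ·
  (0,2): δ = 21.23°  ·
  (0,3): δ = 34.53°  ·
  (0,4): δ = 95.88°  ·
  (1,2): δ = 114.26°  ·
  (1,3): δ = 58.50°  ·
  (1,4): δ = 2.85°  ✓
  (2,3): δ = 124.24°  ·
  (2,4): δ = 62.89°  ·
  (3,4): δ = 118.65°  ·
antipodal pairs: 1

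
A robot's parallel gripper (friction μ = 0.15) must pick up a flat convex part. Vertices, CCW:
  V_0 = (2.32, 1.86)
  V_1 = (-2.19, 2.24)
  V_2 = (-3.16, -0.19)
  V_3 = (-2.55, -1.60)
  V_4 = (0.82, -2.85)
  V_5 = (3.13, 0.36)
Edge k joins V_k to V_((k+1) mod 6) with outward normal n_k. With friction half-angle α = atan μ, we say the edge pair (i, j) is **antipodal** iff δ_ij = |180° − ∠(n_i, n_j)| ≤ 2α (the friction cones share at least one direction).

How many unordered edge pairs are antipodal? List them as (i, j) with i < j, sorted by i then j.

count = 3; pairs: (0,3), (1,4), (2,5)

α = atan 0.15 = 8.53°;  2α = 17.06°
n_0 = (+0.0840, +0.9965)
n_1 = (-0.9287, +0.3707)
n_2 = (-0.9178, -0.3971)
n_3 = (-0.3478, -0.9376)
n_4 = (+0.8117, -0.5841)
n_5 = (+0.8799, +0.4751)
  (0,1): δ = 106.94°  ·
  (0,2): δ = 61.79°  ·
  (0,3): δ = 15.53°  ✓
  (0,4): δ = 59.08°  ·
  (0,5): δ = 123.19°  ·
  (1,2): δ = 134.84°  ·
  (1,3): δ = 88.59°  ·
  (1,4): δ = 13.98°  ✓
  (1,5): δ = 50.13°  ·
  (2,3): δ = 133.75°  ·
  (2,4): δ = 59.13°  ·
  (2,5): δ = 4.97°  ✓
  (3,4): δ = 105.39°  ·
  (3,5): δ = 41.28°  ·
  (4,5): δ = 115.89°  ·
antipodal pairs: 3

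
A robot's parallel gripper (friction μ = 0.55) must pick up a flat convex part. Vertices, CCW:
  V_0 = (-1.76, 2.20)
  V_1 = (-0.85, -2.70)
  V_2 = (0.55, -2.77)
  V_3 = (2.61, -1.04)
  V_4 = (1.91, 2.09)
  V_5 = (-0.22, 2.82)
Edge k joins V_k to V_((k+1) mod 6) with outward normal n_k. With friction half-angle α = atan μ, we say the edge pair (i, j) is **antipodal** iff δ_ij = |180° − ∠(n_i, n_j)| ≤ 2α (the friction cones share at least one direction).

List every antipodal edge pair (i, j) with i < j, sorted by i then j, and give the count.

α = atan 0.55 = 28.81°;  2α = 57.62°
n_0 = (-0.9832, -0.1826)
n_1 = (-0.0499, -0.9988)
n_2 = (+0.6431, -0.7658)
n_3 = (+0.9759, +0.2183)
n_4 = (+0.3242, +0.9460)
n_5 = (-0.3735, +0.9276)
  (0,1): δ = 103.38°  ·
  (0,2): δ = 60.50°  ·
  (0,3): δ = 2.09°  ✓
  (0,4): δ = 60.56°  ·
  (0,5): δ = 101.41°  ·
  (1,2): δ = 137.11°  ·
  (1,3): δ = 74.53°  ·
  (1,4): δ = 16.06°  ✓
  (1,5): δ = 24.79°  ✓
  (2,3): δ = 117.42°  ·
  (2,4): δ = 58.94°  ·
  (2,5): δ = 18.09°  ✓
  (3,4): δ = 121.52°  ·
  (3,5): δ = 80.68°  ·
  (4,5): δ = 139.15°  ·
antipodal pairs: 4

count = 4; pairs: (0,3), (1,4), (1,5), (2,5)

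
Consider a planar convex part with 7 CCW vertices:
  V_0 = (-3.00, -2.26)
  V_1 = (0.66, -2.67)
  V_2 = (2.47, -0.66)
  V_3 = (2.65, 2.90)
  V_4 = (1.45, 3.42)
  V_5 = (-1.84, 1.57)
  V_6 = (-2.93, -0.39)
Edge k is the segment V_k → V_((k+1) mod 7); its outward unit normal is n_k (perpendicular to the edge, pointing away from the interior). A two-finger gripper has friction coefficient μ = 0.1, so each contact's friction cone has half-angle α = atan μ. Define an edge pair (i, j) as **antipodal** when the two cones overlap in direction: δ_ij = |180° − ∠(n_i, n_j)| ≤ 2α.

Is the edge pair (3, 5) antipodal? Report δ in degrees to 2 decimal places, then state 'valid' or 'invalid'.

δ = 95.65°, invalid

α = atan 0.1 = 5.71°;  2α = 11.42°
edge 3: e_3 = (-1.20, +0.52);  n_3 = (+0.3976, +0.9176)
edge 5: e_5 = (-1.09, -1.96);  n_5 = (-0.8739, +0.4860)
∠(n_3, n_5) = 84.35°
δ = |180° − 84.35°| = 95.65°
95.65° > 2α = 11.42°  →  invalid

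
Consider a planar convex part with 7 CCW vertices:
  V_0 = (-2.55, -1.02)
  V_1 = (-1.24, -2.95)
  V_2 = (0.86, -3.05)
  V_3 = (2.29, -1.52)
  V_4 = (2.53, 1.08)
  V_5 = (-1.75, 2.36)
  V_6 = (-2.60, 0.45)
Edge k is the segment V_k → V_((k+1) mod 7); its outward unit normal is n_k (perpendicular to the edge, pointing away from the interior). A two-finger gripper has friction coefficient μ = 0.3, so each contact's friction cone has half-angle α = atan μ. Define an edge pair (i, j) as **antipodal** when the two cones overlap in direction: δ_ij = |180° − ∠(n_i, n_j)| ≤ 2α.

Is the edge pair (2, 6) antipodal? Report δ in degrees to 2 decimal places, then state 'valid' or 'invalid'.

δ = 45.01°, invalid

α = atan 0.3 = 16.70°;  2α = 33.40°
edge 2: e_2 = (+1.43, +1.53);  n_2 = (+0.7306, -0.6828)
edge 6: e_6 = (+0.05, -1.47);  n_6 = (-0.9994, -0.0340)
∠(n_2, n_6) = 134.99°
δ = |180° − 134.99°| = 45.01°
45.01° > 2α = 33.40°  →  invalid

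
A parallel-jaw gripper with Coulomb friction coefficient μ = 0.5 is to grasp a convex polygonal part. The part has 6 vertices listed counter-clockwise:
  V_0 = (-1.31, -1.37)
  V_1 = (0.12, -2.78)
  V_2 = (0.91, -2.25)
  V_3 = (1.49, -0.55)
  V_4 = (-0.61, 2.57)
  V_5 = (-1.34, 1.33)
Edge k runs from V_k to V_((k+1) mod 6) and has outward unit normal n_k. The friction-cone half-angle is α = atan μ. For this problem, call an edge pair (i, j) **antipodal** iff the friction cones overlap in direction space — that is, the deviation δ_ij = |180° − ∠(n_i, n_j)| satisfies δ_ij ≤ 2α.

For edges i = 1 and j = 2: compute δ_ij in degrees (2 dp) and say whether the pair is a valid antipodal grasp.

α = atan 0.5 = 26.57°;  2α = 53.13°
edge 1: e_1 = (+0.79, +0.53);  n_1 = (+0.5571, -0.8304)
edge 2: e_2 = (+0.58, +1.70);  n_2 = (+0.9464, -0.3229)
∠(n_1, n_2) = 37.30°
δ = |180° − 37.30°| = 142.70°
142.70° > 2α = 53.13°  →  invalid

δ = 142.70°, invalid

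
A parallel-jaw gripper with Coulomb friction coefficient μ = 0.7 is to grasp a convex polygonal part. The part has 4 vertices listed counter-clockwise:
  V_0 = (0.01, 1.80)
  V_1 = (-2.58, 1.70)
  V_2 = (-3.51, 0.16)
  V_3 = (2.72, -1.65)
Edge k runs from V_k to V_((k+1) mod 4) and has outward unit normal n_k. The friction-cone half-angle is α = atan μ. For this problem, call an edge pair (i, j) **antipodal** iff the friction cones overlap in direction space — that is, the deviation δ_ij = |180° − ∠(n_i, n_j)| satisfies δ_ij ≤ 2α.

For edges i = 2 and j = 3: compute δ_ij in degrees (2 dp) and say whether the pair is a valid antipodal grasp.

δ = 35.65°, valid

α = atan 0.7 = 34.99°;  2α = 69.98°
edge 2: e_2 = (+6.23, -1.81);  n_2 = (-0.2790, -0.9603)
edge 3: e_3 = (-2.71, +3.45);  n_3 = (+0.7864, +0.6177)
∠(n_2, n_3) = 144.35°
δ = |180° − 144.35°| = 35.65°
35.65° ≤ 2α = 69.98°  →  valid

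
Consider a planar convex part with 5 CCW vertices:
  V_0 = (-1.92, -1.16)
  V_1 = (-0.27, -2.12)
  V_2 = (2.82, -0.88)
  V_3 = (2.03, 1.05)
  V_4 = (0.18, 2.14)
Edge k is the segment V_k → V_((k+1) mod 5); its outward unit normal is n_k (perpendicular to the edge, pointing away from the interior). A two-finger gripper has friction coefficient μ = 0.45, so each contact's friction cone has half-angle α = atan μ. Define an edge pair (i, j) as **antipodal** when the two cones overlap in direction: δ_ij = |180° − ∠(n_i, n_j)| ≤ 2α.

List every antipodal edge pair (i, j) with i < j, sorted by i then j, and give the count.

α = atan 0.45 = 24.23°;  2α = 48.46°
n_0 = (-0.5029, -0.8643)
n_1 = (+0.3724, -0.9281)
n_2 = (+0.9255, +0.3788)
n_3 = (+0.5076, +0.8616)
n_4 = (-0.8437, +0.5369)
  (0,1): δ = 127.94°  ·
  (0,2): δ = 37.55°  ✓
  (0,3): δ = 0.31°  ✓
  (0,4): δ = 87.72°  ·
  (1,2): δ = 89.60°  ·
  (1,3): δ = 52.37°  ·
  (1,4): δ = 35.66°  ✓
  (2,3): δ = 142.77°  ·
  (2,4): δ = 54.73°  ·
  (3,4): δ = 91.97°  ·
antipodal pairs: 3

count = 3; pairs: (0,2), (0,3), (1,4)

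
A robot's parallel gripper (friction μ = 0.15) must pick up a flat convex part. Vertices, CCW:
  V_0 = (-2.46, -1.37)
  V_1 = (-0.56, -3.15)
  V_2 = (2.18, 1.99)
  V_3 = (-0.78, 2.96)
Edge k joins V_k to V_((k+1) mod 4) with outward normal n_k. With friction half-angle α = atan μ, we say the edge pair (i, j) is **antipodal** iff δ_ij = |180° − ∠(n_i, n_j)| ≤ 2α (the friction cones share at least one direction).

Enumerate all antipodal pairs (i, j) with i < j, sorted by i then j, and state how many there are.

α = atan 0.15 = 8.53°;  2α = 17.06°
n_0 = (-0.6837, -0.7298)
n_1 = (+0.8824, -0.4704)
n_2 = (+0.3114, +0.9503)
n_3 = (-0.9323, +0.3617)
  (0,1): δ = 74.93°  ·
  (0,2): δ = 24.99°  ·
  (0,3): δ = 111.93°  ·
  (1,2): δ = 80.08°  ·
  (1,3): δ = 6.86°  ✓
  (2,3): δ = 93.06°  ·
antipodal pairs: 1

count = 1; pairs: (1,3)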